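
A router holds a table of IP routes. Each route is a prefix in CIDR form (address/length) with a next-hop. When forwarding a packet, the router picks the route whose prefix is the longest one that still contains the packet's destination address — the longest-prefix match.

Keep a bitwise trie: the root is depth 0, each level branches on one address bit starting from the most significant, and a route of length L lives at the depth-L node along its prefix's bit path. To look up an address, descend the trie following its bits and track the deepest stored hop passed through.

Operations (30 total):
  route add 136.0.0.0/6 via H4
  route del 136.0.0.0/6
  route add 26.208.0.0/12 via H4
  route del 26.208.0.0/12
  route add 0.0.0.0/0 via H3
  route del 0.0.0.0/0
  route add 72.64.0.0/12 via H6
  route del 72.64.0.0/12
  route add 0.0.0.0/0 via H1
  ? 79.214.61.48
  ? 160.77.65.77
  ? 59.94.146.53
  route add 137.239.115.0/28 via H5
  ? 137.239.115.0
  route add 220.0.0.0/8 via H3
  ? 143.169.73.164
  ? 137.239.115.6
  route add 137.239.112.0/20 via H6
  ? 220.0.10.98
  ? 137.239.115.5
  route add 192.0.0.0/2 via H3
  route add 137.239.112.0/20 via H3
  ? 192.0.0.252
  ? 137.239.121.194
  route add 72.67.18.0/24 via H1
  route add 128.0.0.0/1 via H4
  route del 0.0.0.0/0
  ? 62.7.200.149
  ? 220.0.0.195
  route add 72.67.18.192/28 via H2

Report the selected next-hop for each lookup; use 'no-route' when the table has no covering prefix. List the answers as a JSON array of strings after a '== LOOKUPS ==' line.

Process each operation:
  + 136.0.0.0/6 (H4) depth=6
  del 136.0.0.0/6 (clear depth 6)
  + 26.208.0.0/12 (H4) depth=12
  del 26.208.0.0/12 (clear depth 12)
  + 0.0.0.0/0 (H3) depth=0
  del 0.0.0.0/0 (clear depth 0)
  + 72.64.0.0/12 (H6) depth=12
  del 72.64.0.0/12 (clear depth 12)
  + 0.0.0.0/0 (H1) depth=0
  Q 79.214.61.48: descend 01001 ; hops seen [H1] ; pick H1
  Q 160.77.65.77: descend 10 ; hops seen [H1] ; pick H1
  Q 59.94.146.53: descend 00 ; hops seen [H1] ; pick H1
  + 137.239.115.0/28 (H5) depth=28
  Q 137.239.115.0: descend 1000100111101111011100110000 ; hops seen [H1,H5] ; pick H5
  + 220.0.0.0/8 (H3) depth=8
  Q 143.169.73.164: descend 10001 ; hops seen [H1] ; pick H1
  Q 137.239.115.6: descend 1000100111101111011100110000 ; hops seen [H1,H5] ; pick H5
  + 137.239.112.0/20 (H6) depth=20
  Q 220.0.10.98: descend 11011100 ; hops seen [H1,H3] ; pick H3
  Q 137.239.115.5: descend 1000100111101111011100110000 ; hops seen [H1,H6,H5] ; pick H5
  + 192.0.0.0/2 (H3) depth=2
  + 137.239.112.0/20 (H3) depth=20
  Q 192.0.0.252: descend 110 ; hops seen [H1,H3] ; pick H3
  Q 137.239.121.194: descend 10001001111011110111 ; hops seen [H1,H3] ; pick H3
  + 72.67.18.0/24 (H1) depth=24
  + 128.0.0.0/1 (H4) depth=1
  del 0.0.0.0/0 (clear depth 0)
  Q 62.7.200.149: descend 00 ; hops seen [∅] ; pick no-route
  Q 220.0.0.195: descend 11011100 ; hops seen [H4,H3,H3] ; pick H3
  + 72.67.18.192/28 (H2) depth=28

== LOOKUPS ==
["H1","H1","H1","H5","H1","H5","H3","H5","H3","H3","no-route","H3"]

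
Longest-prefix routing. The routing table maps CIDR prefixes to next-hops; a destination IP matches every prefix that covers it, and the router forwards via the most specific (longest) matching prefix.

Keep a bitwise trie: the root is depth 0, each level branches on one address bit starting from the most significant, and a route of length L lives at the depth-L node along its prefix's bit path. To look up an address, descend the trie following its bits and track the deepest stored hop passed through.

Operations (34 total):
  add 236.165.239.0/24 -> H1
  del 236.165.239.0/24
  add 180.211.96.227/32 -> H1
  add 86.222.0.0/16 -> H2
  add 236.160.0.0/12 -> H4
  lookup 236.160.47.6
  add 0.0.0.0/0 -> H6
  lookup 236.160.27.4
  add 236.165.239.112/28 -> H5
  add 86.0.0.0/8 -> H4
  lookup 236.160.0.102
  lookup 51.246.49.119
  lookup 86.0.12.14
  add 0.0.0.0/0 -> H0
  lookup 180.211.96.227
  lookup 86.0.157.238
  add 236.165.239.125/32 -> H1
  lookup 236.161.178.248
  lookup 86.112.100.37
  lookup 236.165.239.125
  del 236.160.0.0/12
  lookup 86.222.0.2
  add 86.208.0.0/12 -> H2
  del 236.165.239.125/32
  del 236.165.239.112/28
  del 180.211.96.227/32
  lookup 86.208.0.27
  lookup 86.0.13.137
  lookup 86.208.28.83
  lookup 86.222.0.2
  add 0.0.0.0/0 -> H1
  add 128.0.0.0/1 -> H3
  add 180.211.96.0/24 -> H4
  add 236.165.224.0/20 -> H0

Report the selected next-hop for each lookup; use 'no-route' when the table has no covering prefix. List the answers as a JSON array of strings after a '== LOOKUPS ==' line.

Apply in order:
  + 236.165.239.0/24 (H1) depth=24
  del 236.165.239.0/24 (clear depth 24)
  + 180.211.96.227/32 (H1) depth=32
  + 86.222.0.0/16 (H2) depth=16
  + 236.160.0.0/12 (H4) depth=12
  lookup 236.160.47.6: bits 1110110010100 walk d0:-→d1:-→d2:-→d3:-→d4:-→d5:-→d6:-→d7:-→d8:-→d9:-→d10:-→d11:-→d12:H4→d13:- -> H4
  + 0.0.0.0/0 (H6) depth=0
  lookup 236.160.27.4: bits 1110110010100 walk d0:H6→d1:-→d2:-→d3:-→d4:-→d5:-→d6:-→d7:-→d8:-→d9:-→d10:-→d11:-→d12:H4→d13:- -> H4
  + 236.165.239.112/28 (H5) depth=28
  + 86.0.0.0/8 (H4) depth=8
  lookup 236.160.0.102: bits 1110110010100 walk d0:H6→d1:-→d2:-→d3:-→d4:-→d5:-→d6:-→d7:-→d8:-→d9:-→d10:-→d11:-→d12:H4→d13:- -> H4
  lookup 51.246.49.119: bits 0 walk d0:H6→d1:- -> H6
  lookup 86.0.12.14: bits 01010110 walk d0:H6→d1:-→d2:-→d3:-→d4:-→d5:-→d6:-→d7:-→d8:H4 -> H4
  + 0.0.0.0/0 (H0) depth=0
  lookup 180.211.96.227: bits 10110100110100110110000011100011 walk d0:H0→d1:-→d2:-→d3:-→d4:-→d5:-→d6:-→d7:-→d8:-→d9:-→d10:-→d11:-→d12:-→d13:-→d14:-→d15:-→d16:-→d17:-→d18:-→d19:-→d20:-→d21:-→d22:-→d23:-→d24:-→d25:-→d26:-→d27:-→d28:-→d29:-→d30:-→d31:-→d32:H1 -> H1
  lookup 86.0.157.238: bits 01010110 walk d0:H0→d1:-→d2:-→d3:-→d4:-→d5:-→d6:-→d7:-→d8:H4 -> H4
  + 236.165.239.125/32 (H1) depth=32
  lookup 236.161.178.248: bits 1110110010100 walk d0:H0→d1:-→d2:-→d3:-→d4:-→d5:-→d6:-→d7:-→d8:-→d9:-→d10:-→d11:-→d12:H4→d13:- -> H4
  lookup 86.112.100.37: bits 01010110 walk d0:H0→d1:-→d2:-→d3:-→d4:-→d5:-→d6:-→d7:-→d8:H4 -> H4
  lookup 236.165.239.125: bits 11101100101001011110111101111101 walk d0:H0→d1:-→d2:-→d3:-→d4:-→d5:-→d6:-→d7:-→d8:-→d9:-→d10:-→d11:-→d12:H4→d13:-→d14:-→d15:-→d16:-→d17:-→d18:-→d19:-→d20:-→d21:-→d22:-→d23:-→d24:-→d25:-→d26:-→d27:-→d28:H5→d29:-→d30:-→d31:-→d32:H1 -> H1
  del 236.160.0.0/12 (clear depth 12)
  lookup 86.222.0.2: bits 0101011011011110 walk d0:H0→d1:-→d2:-→d3:-→d4:-→d5:-→d6:-→d7:-→d8:H4→d9:-→d10:-→d11:-→d12:-→d13:-→d14:-→d15:-→d16:H2 -> H2
  + 86.208.0.0/12 (H2) depth=12
  del 236.165.239.125/32 (clear depth 32)
  del 236.165.239.112/28 (clear depth 28)
  del 180.211.96.227/32 (clear depth 32)
  lookup 86.208.0.27: bits 010101101101 walk d0:H0→d1:-→d2:-→d3:-→d4:-→d5:-→d6:-→d7:-→d8:H4→d9:-→d10:-→d11:-→d12:H2 -> H2
  lookup 86.0.13.137: bits 01010110 walk d0:H0→d1:-→d2:-→d3:-→d4:-→d5:-→d6:-→d7:-→d8:H4 -> H4
  lookup 86.208.28.83: bits 010101101101 walk d0:H0→d1:-→d2:-→d3:-→d4:-→d5:-→d6:-→d7:-→d8:H4→d9:-→d10:-→d11:-→d12:H2 -> H2
  lookup 86.222.0.2: bits 0101011011011110 walk d0:H0→d1:-→d2:-→d3:-→d4:-→d5:-→d6:-→d7:-→d8:H4→d9:-→d10:-→d11:-→d12:H2→d13:-→d14:-→d15:-→d16:H2 -> H2
  + 0.0.0.0/0 (H1) depth=0
  + 128.0.0.0/1 (H3) depth=1
  + 180.211.96.0/24 (H4) depth=24
  + 236.165.224.0/20 (H0) depth=20

== LOOKUPS ==
["H4","H4","H4","H6","H4","H1","H4","H4","H4","H1","H2","H2","H4","H2","H2"]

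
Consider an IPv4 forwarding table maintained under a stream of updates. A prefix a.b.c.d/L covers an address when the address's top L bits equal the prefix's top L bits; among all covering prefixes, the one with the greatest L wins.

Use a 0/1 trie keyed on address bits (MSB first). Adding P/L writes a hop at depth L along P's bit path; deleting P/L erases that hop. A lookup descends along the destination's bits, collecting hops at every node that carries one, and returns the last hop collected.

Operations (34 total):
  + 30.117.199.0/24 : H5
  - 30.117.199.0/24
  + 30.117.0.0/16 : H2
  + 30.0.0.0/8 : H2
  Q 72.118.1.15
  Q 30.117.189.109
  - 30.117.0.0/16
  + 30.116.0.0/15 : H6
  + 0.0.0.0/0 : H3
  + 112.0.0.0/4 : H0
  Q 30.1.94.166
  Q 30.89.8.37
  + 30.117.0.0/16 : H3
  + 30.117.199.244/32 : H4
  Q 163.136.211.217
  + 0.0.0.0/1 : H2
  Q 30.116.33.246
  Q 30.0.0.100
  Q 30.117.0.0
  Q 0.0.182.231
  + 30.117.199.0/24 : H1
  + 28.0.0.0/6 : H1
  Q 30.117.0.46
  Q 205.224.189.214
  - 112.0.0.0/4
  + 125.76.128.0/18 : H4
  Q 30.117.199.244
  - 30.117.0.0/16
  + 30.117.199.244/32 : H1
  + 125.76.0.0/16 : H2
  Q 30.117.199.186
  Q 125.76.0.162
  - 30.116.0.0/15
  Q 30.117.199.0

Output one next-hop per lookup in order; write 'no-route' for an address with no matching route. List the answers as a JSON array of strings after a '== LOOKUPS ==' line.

Process each operation:
  + 30.117.199.0/24 (H5) depth=24
  - 30.117.199.0/24 clear@24
  + 30.117.0.0/16 (H2) depth=16
  + 30.0.0.0/8 (H2) depth=8
  Q 72.118.1.15: descend 0 ; hops seen [∅] ; pick no-route
  Q 30.117.189.109: descend 00011110011101011 ; hops seen [H2,H2] ; pick H2
  - 30.117.0.0/16 clear@16
  + 30.116.0.0/15 (H6) depth=15
  + 0.0.0.0/0 (H3) depth=0
  + 112.0.0.0/4 (H0) depth=4
  Q 30.1.94.166: descend 000111100 ; hops seen [H3,H2] ; pick H2
  Q 30.89.8.37: descend 0001111001 ; hops seen [H3,H2] ; pick H2
  + 30.117.0.0/16 (H3) depth=16
  + 30.117.199.244/32 (H4) depth=32
  Q 163.136.211.217: descend ε ; hops seen [H3] ; pick H3
  + 0.0.0.0/1 (H2) depth=1
  Q 30.116.33.246: descend 000111100111010 ; hops seen [H3,H2,H2,H6] ; pick H6
  Q 30.0.0.100: descend 000111100 ; hops seen [H3,H2,H2] ; pick H2
  Q 30.117.0.0: descend 0001111001110101 ; hops seen [H3,H2,H2,H6,H3] ; pick H3
  Q 0.0.182.231: descend 000 ; hops seen [H3,H2] ; pick H2
  + 30.117.199.0/24 (H1) depth=24
  + 28.0.0.0/6 (H1) depth=6
  Q 30.117.0.46: descend 0001111001110101 ; hops seen [H3,H2,H1,H2,H6,H3] ; pick H3
  Q 205.224.189.214: descend ε ; hops seen [H3] ; pick H3
  - 112.0.0.0/4 clear@4
  + 125.76.128.0/18 (H4) depth=18
  Q 30.117.199.244: descend 00011110011101011100011111110100 ; hops seen [H3,H2,H1,H2,H6,H3,H1,H4] ; pick H4
  - 30.117.0.0/16 clear@16
  + 30.117.199.244/32 (H1) depth=32
  + 125.76.0.0/16 (H2) depth=16
  Q 30.117.199.186: descend 0001111001110101110001111 ; hops seen [H3,H2,H1,H2,H6,H1] ; pick H1
  Q 125.76.0.162: descend 0111110101001100 ; hops seen [H3,H2,H2] ; pick H2
  - 30.116.0.0/15 clear@15
  Q 30.117.199.0: descend 000111100111010111000111 ; hops seen [H3,H2,H1,H2,H1] ; pick H1

== LOOKUPS ==
["no-route","H2","H2","H2","H3","H6","H2","H3","H2","H3","H3","H4","H1","H2","H1"]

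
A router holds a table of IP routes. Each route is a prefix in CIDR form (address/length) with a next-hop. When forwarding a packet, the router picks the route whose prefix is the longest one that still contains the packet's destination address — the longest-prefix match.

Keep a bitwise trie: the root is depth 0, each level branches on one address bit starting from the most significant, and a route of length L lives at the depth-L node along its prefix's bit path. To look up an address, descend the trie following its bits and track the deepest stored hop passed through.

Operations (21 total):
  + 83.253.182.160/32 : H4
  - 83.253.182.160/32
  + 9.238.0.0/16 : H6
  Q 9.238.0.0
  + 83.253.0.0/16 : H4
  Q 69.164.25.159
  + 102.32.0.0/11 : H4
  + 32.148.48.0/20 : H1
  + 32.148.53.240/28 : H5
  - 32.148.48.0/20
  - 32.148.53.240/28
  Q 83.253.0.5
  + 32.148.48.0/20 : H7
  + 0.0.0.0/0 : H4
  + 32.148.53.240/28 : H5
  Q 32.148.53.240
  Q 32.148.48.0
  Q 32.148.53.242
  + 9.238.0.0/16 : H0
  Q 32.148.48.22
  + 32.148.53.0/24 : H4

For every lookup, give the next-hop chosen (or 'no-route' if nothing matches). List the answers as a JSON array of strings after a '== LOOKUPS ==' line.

Process each operation:
  + 83.253.182.160/32 (H4) depth=32
  - 83.253.182.160/32 clear@32
  + 9.238.0.0/16 (H6) depth=16
  lookup 9.238.0.0: bits 0000100111101110 walk d0:-→d1:-→d2:-→d3:-→d4:-→d5:-→d6:-→d7:-→d8:-→d9:-→d10:-→d11:-→d12:-→d13:-→d14:-→d15:-→d16:H6 -> H6
  + 83.253.0.0/16 (H4) depth=16
  lookup 69.164.25.159: bits 010 walk d0:-→d1:-→d2:-→d3:- -> no-route
  + 102.32.0.0/11 (H4) depth=11
  + 32.148.48.0/20 (H1) depth=20
  + 32.148.53.240/28 (H5) depth=28
  - 32.148.48.0/20 clear@20
  - 32.148.53.240/28 clear@28
  lookup 83.253.0.5: bits 0101001111111101 walk d0:-→d1:-→d2:-→d3:-→d4:-→d5:-→d6:-→d7:-→d8:-→d9:-→d10:-→d11:-→d12:-→d13:-→d14:-→d15:-→d16:H4 -> H4
  + 32.148.48.0/20 (H7) depth=20
  + 0.0.0.0/0 (H4) depth=0
  + 32.148.53.240/28 (H5) depth=28
  lookup 32.148.53.240: bits 0010000010010100001101011111 walk d0:H4→d1:-→d2:-→d3:-→d4:-→d5:-→d6:-→d7:-→d8:-→d9:-→d10:-→d11:-→d12:-→d13:-→d14:-→d15:-→d16:-→d17:-→d18:-→d19:-→d20:H7→d21:-→d22:-→d23:-→d24:-→d25:-→d26:-→d27:-→d28:H5 -> H5
  lookup 32.148.48.0: bits 001000001001010000110 walk d0:H4→d1:-→d2:-→d3:-→d4:-→d5:-→d6:-→d7:-→d8:-→d9:-→d10:-→d11:-→d12:-→d13:-→d14:-→d15:-→d16:-→d17:-→d18:-→d19:-→d20:H7→d21:- -> H7
  lookup 32.148.53.242: bits 0010000010010100001101011111 walk d0:H4→d1:-→d2:-→d3:-→d4:-→d5:-→d6:-→d7:-→d8:-→d9:-→d10:-→d11:-→d12:-→d13:-→d14:-→d15:-→d16:-→d17:-→d18:-→d19:-→d20:H7→d21:-→d22:-→d23:-→d24:-→d25:-→d26:-→d27:-→d28:H5 -> H5
  + 9.238.0.0/16 (H0) depth=16
  lookup 32.148.48.22: bits 001000001001010000110 walk d0:H4→d1:-→d2:-→d3:-→d4:-→d5:-→d6:-→d7:-→d8:-→d9:-→d10:-→d11:-→d12:-→d13:-→d14:-→d15:-→d16:-→d17:-→d18:-→d19:-→d20:H7→d21:- -> H7
  + 32.148.53.0/24 (H4) depth=24

== LOOKUPS ==
["H6","no-route","H4","H5","H7","H5","H7"]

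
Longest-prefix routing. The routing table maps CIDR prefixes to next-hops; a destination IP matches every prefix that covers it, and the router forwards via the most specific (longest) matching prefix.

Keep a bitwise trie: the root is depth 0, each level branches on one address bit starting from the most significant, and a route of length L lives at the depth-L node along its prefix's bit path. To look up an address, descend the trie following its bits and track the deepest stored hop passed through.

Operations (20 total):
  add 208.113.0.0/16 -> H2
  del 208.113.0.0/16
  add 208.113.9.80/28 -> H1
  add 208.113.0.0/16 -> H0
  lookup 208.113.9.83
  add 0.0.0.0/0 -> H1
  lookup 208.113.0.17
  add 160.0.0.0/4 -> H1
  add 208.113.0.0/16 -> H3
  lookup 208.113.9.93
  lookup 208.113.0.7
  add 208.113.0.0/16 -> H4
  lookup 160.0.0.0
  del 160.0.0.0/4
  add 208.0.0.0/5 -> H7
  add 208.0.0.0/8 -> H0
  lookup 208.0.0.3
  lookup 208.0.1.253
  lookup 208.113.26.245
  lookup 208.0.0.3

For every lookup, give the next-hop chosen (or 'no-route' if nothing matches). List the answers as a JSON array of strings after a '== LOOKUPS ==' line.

Trace:
  add 208.113.0.0/16 -> H2 at depth 16
  - 208.113.0.0/16 clear@16
  add 208.113.9.80/28 -> H1 at depth 28
  add 208.113.0.0/16 -> H0 at depth 16
  ? 208.113.9.83  path d0:-→d1:-→d2:-→d3:-→d4:-→d5:-→d6:-→d7:-→d8:-→d9:-→d10:-→d11:-→d12:-→d13:-→d14:-→d15:-→d16:H0→d17:-→d18:-→d19:-→d20:-→d21:-→d22:-→d23:-→d24:-→d25:-→d26:-→d27:-→d28:H1  best=H1
  add 0.0.0.0/0 -> H1 at depth 0
  ? 208.113.0.17  path d0:H1→d1:-→d2:-→d3:-→d4:-→d5:-→d6:-→d7:-→d8:-→d9:-→d10:-→d11:-→d12:-→d13:-→d14:-→d15:-→d16:H0→d17:-→d18:-→d19:-→d20:-  best=H0
  add 160.0.0.0/4 -> H1 at depth 4
  add 208.113.0.0/16 -> H3 at depth 16
  ? 208.113.9.93  path d0:H1→d1:-→d2:-→d3:-→d4:-→d5:-→d6:-→d7:-→d8:-→d9:-→d10:-→d11:-→d12:-→d13:-→d14:-→d15:-→d16:H3→d17:-→d18:-→d19:-→d20:-→d21:-→d22:-→d23:-→d24:-→d25:-→d26:-→d27:-→d28:H1  best=H1
  ? 208.113.0.7  path d0:H1→d1:-→d2:-→d3:-→d4:-→d5:-→d6:-→d7:-→d8:-→d9:-→d10:-→d11:-→d12:-→d13:-→d14:-→d15:-→d16:H3→d17:-→d18:-→d19:-→d20:-  best=H3
  add 208.113.0.0/16 -> H4 at depth 16
  ? 160.0.0.0  path d0:H1→d1:-→d2:-→d3:-→d4:H1  best=H1
  - 160.0.0.0/4 clear@4
  add 208.0.0.0/5 -> H7 at depth 5
  add 208.0.0.0/8 -> H0 at depth 8
  ? 208.0.0.3  path d0:H1→d1:-→d2:-→d3:-→d4:-→d5:H7→d6:-→d7:-→d8:H0→d9:-  best=H0
  ? 208.0.1.253  path d0:H1→d1:-→d2:-→d3:-→d4:-→d5:H7→d6:-→d7:-→d8:H0→d9:-  best=H0
  ? 208.113.26.245  path d0:H1→d1:-→d2:-→d3:-→d4:-→d5:H7→d6:-→d7:-→d8:H0→d9:-→d10:-→d11:-→d12:-→d13:-→d14:-→d15:-→d16:H4→d17:-→d18:-→d19:-  best=H4
  ? 208.0.0.3  path d0:H1→d1:-→d2:-→d3:-→d4:-→d5:H7→d6:-→d7:-→d8:H0→d9:-  best=H0

== LOOKUPS ==
["H1","H0","H1","H3","H1","H0","H0","H4","H0"]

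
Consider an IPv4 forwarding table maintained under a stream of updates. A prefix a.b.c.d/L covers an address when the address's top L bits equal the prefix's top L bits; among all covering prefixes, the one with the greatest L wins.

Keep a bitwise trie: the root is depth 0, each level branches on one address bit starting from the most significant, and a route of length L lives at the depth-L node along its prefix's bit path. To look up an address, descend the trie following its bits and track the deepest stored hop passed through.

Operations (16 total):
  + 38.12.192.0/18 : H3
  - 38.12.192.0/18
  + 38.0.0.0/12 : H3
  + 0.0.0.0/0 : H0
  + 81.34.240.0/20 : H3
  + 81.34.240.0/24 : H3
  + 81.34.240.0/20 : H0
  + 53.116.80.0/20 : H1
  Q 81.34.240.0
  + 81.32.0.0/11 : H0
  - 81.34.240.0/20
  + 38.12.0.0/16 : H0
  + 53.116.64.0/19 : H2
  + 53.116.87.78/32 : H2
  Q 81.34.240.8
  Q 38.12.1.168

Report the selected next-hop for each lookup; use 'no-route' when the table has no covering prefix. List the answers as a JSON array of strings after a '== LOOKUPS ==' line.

Trace:
  add 38.12.192.0/18 -> H3 at depth 18
  del 38.12.192.0/18 (clear depth 18)
  add 38.0.0.0/12 -> H3 at depth 12
  add 0.0.0.0/0 -> H0 at depth 0
  add 81.34.240.0/20 -> H3 at depth 20
  add 81.34.240.0/24 -> H3 at depth 24
  add 81.34.240.0/20 -> H0 at depth 20
  add 53.116.80.0/20 -> H1 at depth 20
  lookup 81.34.240.0: bits 010100010010001011110000 walk d0:H0→d1:-→d2:-→d3:-→d4:-→d5:-→d6:-→d7:-→d8:-→d9:-→d10:-→d11:-→d12:-→d13:-→d14:-→d15:-→d16:-→d17:-→d18:-→d19:-→d20:H0→d21:-→d22:-→d23:-→d24:H3 -> H3
  add 81.32.0.0/11 -> H0 at depth 11
  del 81.34.240.0/20 (clear depth 20)
  add 38.12.0.0/16 -> H0 at depth 16
  add 53.116.64.0/19 -> H2 at depth 19
  add 53.116.87.78/32 -> H2 at depth 32
  lookup 81.34.240.8: bits 010100010010001011110000 walk d0:H0→d1:-→d2:-→d3:-→d4:-→d5:-→d6:-→d7:-→d8:-→d9:-→d10:-→d11:H0→d12:-→d13:-→d14:-→d15:-→d16:-→d17:-→d18:-→d19:-→d20:-→d21:-→d22:-→d23:-→d24:H3 -> H3
  lookup 38.12.1.168: bits 0010011000001100 walk d0:H0→d1:-→d2:-→d3:-→d4:-→d5:-→d6:-→d7:-→d8:-→d9:-→d10:-→d11:-→d12:H3→d13:-→d14:-→d15:-→d16:H0 -> H0

== LOOKUPS ==
["H3","H3","H0"]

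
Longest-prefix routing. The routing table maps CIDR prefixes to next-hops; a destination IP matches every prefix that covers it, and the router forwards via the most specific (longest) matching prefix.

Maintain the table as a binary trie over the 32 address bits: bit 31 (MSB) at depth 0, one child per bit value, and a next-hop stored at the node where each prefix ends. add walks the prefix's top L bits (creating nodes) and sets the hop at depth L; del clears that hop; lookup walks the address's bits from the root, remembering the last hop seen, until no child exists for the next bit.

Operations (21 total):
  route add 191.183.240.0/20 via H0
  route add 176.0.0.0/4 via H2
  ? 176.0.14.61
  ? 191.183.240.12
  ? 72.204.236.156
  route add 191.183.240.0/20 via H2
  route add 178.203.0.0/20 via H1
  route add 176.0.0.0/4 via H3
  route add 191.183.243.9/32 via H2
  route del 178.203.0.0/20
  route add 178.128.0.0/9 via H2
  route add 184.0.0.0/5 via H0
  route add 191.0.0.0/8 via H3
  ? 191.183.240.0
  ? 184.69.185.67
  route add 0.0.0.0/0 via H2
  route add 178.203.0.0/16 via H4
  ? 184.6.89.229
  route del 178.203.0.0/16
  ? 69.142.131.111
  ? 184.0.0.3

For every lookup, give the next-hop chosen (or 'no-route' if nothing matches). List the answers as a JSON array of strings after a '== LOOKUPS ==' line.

Apply in order:
  add 191.183.240.0/20 -> H0 at depth 20
  add 176.0.0.0/4 -> H2 at depth 4
  ? 176.0.14.61  path d0:-→d1:-→d2:-→d3:-→d4:H2  best=H2
  ? 191.183.240.12  path d0:-→d1:-→d2:-→d3:-→d4:H2→d5:-→d6:-→d7:-→d8:-→d9:-→d10:-→d11:-→d12:-→d13:-→d14:-→d15:-→d16:-→d17:-→d18:-→d19:-→d20:H0  best=H0
  ? 72.204.236.156  path d0:-  best=no-route
  add 191.183.240.0/20 -> H2 at depth 20
  add 178.203.0.0/20 -> H1 at depth 20
  add 176.0.0.0/4 -> H3 at depth 4
  add 191.183.243.9/32 -> H2 at depth 32
  del 178.203.0.0/20 (clear depth 20)
  add 178.128.0.0/9 -> H2 at depth 9
  add 184.0.0.0/5 -> H0 at depth 5
  add 191.0.0.0/8 -> H3 at depth 8
  ? 191.183.240.0  path d0:-→d1:-→d2:-→d3:-→d4:H3→d5:H0→d6:-→d7:-→d8:H3→d9:-→d10:-→d11:-→d12:-→d13:-→d14:-→d15:-→d16:-→d17:-→d18:-→d19:-→d20:H2→d21:-→d22:-  best=H2
  ? 184.69.185.67  path d0:-→d1:-→d2:-→d3:-→d4:H3→d5:H0  best=H0
  add 0.0.0.0/0 -> H2 at depth 0
  add 178.203.0.0/16 -> H4 at depth 16
  ? 184.6.89.229  path d0:H2→d1:-→d2:-→d3:-→d4:H3→d5:H0  best=H0
  del 178.203.0.0/16 (clear depth 16)
  ? 69.142.131.111  path d0:H2  best=H2
  ? 184.0.0.3  path d0:H2→d1:-→d2:-→d3:-→d4:H3→d5:H0  best=H0

== LOOKUPS ==
["H2","H0","no-route","H2","H0","H0","H2","H0"]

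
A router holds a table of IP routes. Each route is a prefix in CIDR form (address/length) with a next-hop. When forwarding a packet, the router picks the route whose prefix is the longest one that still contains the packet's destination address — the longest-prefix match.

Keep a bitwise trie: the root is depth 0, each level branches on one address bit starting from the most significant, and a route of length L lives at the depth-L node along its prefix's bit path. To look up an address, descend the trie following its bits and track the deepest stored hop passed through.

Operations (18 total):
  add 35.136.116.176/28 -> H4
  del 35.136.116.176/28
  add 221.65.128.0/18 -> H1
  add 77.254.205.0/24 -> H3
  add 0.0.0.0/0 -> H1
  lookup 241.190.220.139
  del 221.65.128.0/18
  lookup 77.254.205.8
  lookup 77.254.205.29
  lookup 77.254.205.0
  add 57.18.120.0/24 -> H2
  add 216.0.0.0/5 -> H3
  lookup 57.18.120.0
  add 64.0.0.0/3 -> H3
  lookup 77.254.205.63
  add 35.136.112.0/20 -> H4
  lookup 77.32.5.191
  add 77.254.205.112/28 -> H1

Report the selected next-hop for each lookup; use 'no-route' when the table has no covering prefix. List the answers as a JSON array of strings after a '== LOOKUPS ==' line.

Trace:
  add 35.136.116.176/28 -> H4 at depth 28
  del 35.136.116.176/28 (clear depth 28)
  add 221.65.128.0/18 -> H1 at depth 18
  add 77.254.205.0/24 -> H3 at depth 24
  add 0.0.0.0/0 -> H1 at depth 0
  lookup 241.190.220.139: bits 11 walk d0:H1→d1:-→d2:- -> H1
  del 221.65.128.0/18 (clear depth 18)
  lookup 77.254.205.8: bits 010011011111111011001101 walk d0:H1→d1:-→d2:-→d3:-→d4:-→d5:-→d6:-→d7:-→d8:-→d9:-→d10:-→d11:-→d12:-→d13:-→d14:-→d15:-→d16:-→d17:-→d18:-→d19:-→d20:-→d21:-→d22:-→d23:-→d24:H3 -> H3
  lookup 77.254.205.29: bits 010011011111111011001101 walk d0:H1→d1:-→d2:-→d3:-→d4:-→d5:-→d6:-→d7:-→d8:-→d9:-→d10:-→d11:-→d12:-→d13:-→d14:-→d15:-→d16:-→d17:-→d18:-→d19:-→d20:-→d21:-→d22:-→d23:-→d24:H3 -> H3
  lookup 77.254.205.0: bits 010011011111111011001101 walk d0:H1→d1:-→d2:-→d3:-→d4:-→d5:-→d6:-→d7:-→d8:-→d9:-→d10:-→d11:-→d12:-→d13:-→d14:-→d15:-→d16:-→d17:-→d18:-→d19:-→d20:-→d21:-→d22:-→d23:-→d24:H3 -> H3
  add 57.18.120.0/24 -> H2 at depth 24
  add 216.0.0.0/5 -> H3 at depth 5
  lookup 57.18.120.0: bits 001110010001001001111000 walk d0:H1→d1:-→d2:-→d3:-→d4:-→d5:-→d6:-→d7:-→d8:-→d9:-→d10:-→d11:-→d12:-→d13:-→d14:-→d15:-→d16:-→d17:-→d18:-→d19:-→d20:-→d21:-→d22:-→d23:-→d24:H2 -> H2
  add 64.0.0.0/3 -> H3 at depth 3
  lookup 77.254.205.63: bits 010011011111111011001101 walk d0:H1→d1:-→d2:-→d3:H3→d4:-→d5:-→d6:-→d7:-→d8:-→d9:-→d10:-→d11:-→d12:-→d13:-→d14:-→d15:-→d16:-→d17:-→d18:-→d19:-→d20:-→d21:-→d22:-→d23:-→d24:H3 -> H3
  add 35.136.112.0/20 -> H4 at depth 20
  lookup 77.32.5.191: bits 01001101 walk d0:H1→d1:-→d2:-→d3:H3→d4:-→d5:-→d6:-→d7:-→d8:- -> H3
  add 77.254.205.112/28 -> H1 at depth 28

== LOOKUPS ==
["H1","H3","H3","H3","H2","H3","H3"]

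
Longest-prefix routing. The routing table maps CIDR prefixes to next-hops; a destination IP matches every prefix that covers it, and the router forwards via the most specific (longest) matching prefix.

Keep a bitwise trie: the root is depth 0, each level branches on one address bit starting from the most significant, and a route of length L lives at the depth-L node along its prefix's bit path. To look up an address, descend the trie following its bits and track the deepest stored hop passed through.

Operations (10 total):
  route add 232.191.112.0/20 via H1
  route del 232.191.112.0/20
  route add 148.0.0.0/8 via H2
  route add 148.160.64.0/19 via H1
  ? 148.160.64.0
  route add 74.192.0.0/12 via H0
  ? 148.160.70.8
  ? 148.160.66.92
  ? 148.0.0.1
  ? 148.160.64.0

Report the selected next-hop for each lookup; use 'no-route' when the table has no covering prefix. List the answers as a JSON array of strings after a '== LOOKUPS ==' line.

Trace:
  + 232.191.112.0/20 (H1) depth=20
  del 232.191.112.0/20 (clear depth 20)
  + 148.0.0.0/8 (H2) depth=8
  + 148.160.64.0/19 (H1) depth=19
  ? 148.160.64.0  path d0:-→d1:-→d2:-→d3:-→d4:-→d5:-→d6:-→d7:-→d8:H2→d9:-→d10:-→d11:-→d12:-→d13:-→d14:-→d15:-→d16:-→d17:-→d18:-→d19:H1  best=H1
  + 74.192.0.0/12 (H0) depth=12
  ? 148.160.70.8  path d0:-→d1:-→d2:-→d3:-→d4:-→d5:-→d6:-→d7:-→d8:H2→d9:-→d10:-→d11:-→d12:-→d13:-→d14:-→d15:-→d16:-→d17:-→d18:-→d19:H1  best=H1
  ? 148.160.66.92  path d0:-→d1:-→d2:-→d3:-→d4:-→d5:-→d6:-→d7:-→d8:H2→d9:-→d10:-→d11:-→d12:-→d13:-→d14:-→d15:-→d16:-→d17:-→d18:-→d19:H1  best=H1
  ? 148.0.0.1  path d0:-→d1:-→d2:-→d3:-→d4:-→d5:-→d6:-→d7:-→d8:H2  best=H2
  ? 148.160.64.0  path d0:-→d1:-→d2:-→d3:-→d4:-→d5:-→d6:-→d7:-→d8:H2→d9:-→d10:-→d11:-→d12:-→d13:-→d14:-→d15:-→d16:-→d17:-→d18:-→d19:H1  best=H1

== LOOKUPS ==
["H1","H1","H1","H2","H1"]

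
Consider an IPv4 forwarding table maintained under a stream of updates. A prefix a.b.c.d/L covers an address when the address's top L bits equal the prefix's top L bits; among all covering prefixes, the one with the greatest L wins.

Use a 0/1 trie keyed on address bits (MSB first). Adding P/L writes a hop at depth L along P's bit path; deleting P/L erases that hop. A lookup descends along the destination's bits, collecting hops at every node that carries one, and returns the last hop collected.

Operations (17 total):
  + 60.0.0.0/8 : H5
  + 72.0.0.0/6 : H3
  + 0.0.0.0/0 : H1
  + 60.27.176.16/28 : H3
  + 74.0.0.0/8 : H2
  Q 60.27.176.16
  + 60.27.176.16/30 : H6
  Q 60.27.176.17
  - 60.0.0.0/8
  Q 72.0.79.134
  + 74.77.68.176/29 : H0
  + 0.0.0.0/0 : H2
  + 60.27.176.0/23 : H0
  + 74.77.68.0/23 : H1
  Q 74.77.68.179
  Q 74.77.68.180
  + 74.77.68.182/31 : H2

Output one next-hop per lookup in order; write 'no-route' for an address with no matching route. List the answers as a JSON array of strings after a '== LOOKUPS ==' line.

Process each operation:
  + 60.0.0.0/8 (H5) depth=8
  + 72.0.0.0/6 (H3) depth=6
  + 0.0.0.0/0 (H1) depth=0
  + 60.27.176.16/28 (H3) depth=28
  + 74.0.0.0/8 (H2) depth=8
  lookup 60.27.176.16: bits 0011110000011011101100000001 walk d0:H1→d1:-→d2:-→d3:-→d4:-→d5:-→d6:-→d7:-→d8:H5→d9:-→d10:-→d11:-→d12:-→d13:-→d14:-→d15:-→d16:-→d17:-→d18:-→d19:-→d20:-→d21:-→d22:-→d23:-→d24:-→d25:-→d26:-→d27:-→d28:H3 -> H3
  + 60.27.176.16/30 (H6) depth=30
  lookup 60.27.176.17: bits 001111000001101110110000000100 walk d0:H1→d1:-→d2:-→d3:-→d4:-→d5:-→d6:-→d7:-→d8:H5→d9:-→d10:-→d11:-→d12:-→d13:-→d14:-→d15:-→d16:-→d17:-→d18:-→d19:-→d20:-→d21:-→d22:-→d23:-→d24:-→d25:-→d26:-→d27:-→d28:H3→d29:-→d30:H6 -> H6
  - 60.0.0.0/8 clear@8
  lookup 72.0.79.134: bits 010010 walk d0:H1→d1:-→d2:-→d3:-→d4:-→d5:-→d6:H3 -> H3
  + 74.77.68.176/29 (H0) depth=29
  + 0.0.0.0/0 (H2) depth=0
  + 60.27.176.0/23 (H0) depth=23
  + 74.77.68.0/23 (H1) depth=23
  lookup 74.77.68.179: bits 01001010010011010100010010110 walk d0:H2→d1:-→d2:-→d3:-→d4:-→d5:-→d6:H3→d7:-→d8:H2→d9:-→d10:-→d11:-→d12:-→d13:-→d14:-→d15:-→d16:-→d17:-→d18:-→d19:-→d20:-→d21:-→d22:-→d23:H1→d24:-→d25:-→d26:-→d27:-→d28:-→d29:H0 -> H0
  lookup 74.77.68.180: bits 01001010010011010100010010110 walk d0:H2→d1:-→d2:-→d3:-→d4:-→d5:-→d6:H3→d7:-→d8:H2→d9:-→d10:-→d11:-→d12:-→d13:-→d14:-→d15:-→d16:-→d17:-→d18:-→d19:-→d20:-→d21:-→d22:-→d23:H1→d24:-→d25:-→d26:-→d27:-→d28:-→d29:H0 -> H0
  + 74.77.68.182/31 (H2) depth=31

== LOOKUPS ==
["H3","H6","H3","H0","H0"]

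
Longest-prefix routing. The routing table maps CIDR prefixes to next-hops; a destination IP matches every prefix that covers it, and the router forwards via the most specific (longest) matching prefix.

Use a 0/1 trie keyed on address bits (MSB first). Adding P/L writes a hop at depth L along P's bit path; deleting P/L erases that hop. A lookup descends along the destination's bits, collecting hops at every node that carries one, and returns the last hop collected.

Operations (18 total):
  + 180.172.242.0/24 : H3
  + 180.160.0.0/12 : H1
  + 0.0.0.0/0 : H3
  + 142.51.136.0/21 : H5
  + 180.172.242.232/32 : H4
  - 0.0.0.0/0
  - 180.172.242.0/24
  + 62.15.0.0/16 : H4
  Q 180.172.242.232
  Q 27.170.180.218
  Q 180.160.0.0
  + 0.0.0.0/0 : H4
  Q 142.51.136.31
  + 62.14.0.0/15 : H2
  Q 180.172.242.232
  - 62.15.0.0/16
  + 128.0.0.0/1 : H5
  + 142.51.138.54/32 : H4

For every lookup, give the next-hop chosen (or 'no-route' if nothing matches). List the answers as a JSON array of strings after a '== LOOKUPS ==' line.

Apply in order:
  + 180.172.242.0/24 (H3) depth=24
  + 180.160.0.0/12 (H1) depth=12
  + 0.0.0.0/0 (H3) depth=0
  + 142.51.136.0/21 (H5) depth=21
  + 180.172.242.232/32 (H4) depth=32
  del 0.0.0.0/0 (clear depth 0)
  del 180.172.242.0/24 (clear depth 24)
  + 62.15.0.0/16 (H4) depth=16
  lookup 180.172.242.232: bits 10110100101011001111001011101000 walk d0:-→d1:-→d2:-→d3:-→d4:-→d5:-→d6:-→d7:-→d8:-→d9:-→d10:-→d11:-→d12:H1→d13:-→d14:-→d15:-→d16:-→d17:-→d18:-→d19:-→d20:-→d21:-→d22:-→d23:-→d24:-→d25:-→d26:-→d27:-→d28:-→d29:-→d30:-→d31:-→d32:H4 -> H4
  lookup 27.170.180.218: bits 00 walk d0:-→d1:-→d2:- -> no-route
  lookup 180.160.0.0: bits 101101001010 walk d0:-→d1:-→d2:-→d3:-→d4:-→d5:-→d6:-→d7:-→d8:-→d9:-→d10:-→d11:-→d12:H1 -> H1
  + 0.0.0.0/0 (H4) depth=0
  lookup 142.51.136.31: bits 100011100011001110001 walk d0:H4→d1:-→d2:-→d3:-→d4:-→d5:-→d6:-→d7:-→d8:-→d9:-→d10:-→d11:-→d12:-→d13:-→d14:-→d15:-→d16:-→d17:-→d18:-→d19:-→d20:-→d21:H5 -> H5
  + 62.14.0.0/15 (H2) depth=15
  lookup 180.172.242.232: bits 10110100101011001111001011101000 walk d0:H4→d1:-→d2:-→d3:-→d4:-→d5:-→d6:-→d7:-→d8:-→d9:-→d10:-→d11:-→d12:H1→d13:-→d14:-→d15:-→d16:-→d17:-→d18:-→d19:-→d20:-→d21:-→d22:-→d23:-→d24:-→d25:-→d26:-→d27:-→d28:-→d29:-→d30:-→d31:-→d32:H4 -> H4
  del 62.15.0.0/16 (clear depth 16)
  + 128.0.0.0/1 (H5) depth=1
  + 142.51.138.54/32 (H4) depth=32

== LOOKUPS ==
["H4","no-route","H1","H5","H4"]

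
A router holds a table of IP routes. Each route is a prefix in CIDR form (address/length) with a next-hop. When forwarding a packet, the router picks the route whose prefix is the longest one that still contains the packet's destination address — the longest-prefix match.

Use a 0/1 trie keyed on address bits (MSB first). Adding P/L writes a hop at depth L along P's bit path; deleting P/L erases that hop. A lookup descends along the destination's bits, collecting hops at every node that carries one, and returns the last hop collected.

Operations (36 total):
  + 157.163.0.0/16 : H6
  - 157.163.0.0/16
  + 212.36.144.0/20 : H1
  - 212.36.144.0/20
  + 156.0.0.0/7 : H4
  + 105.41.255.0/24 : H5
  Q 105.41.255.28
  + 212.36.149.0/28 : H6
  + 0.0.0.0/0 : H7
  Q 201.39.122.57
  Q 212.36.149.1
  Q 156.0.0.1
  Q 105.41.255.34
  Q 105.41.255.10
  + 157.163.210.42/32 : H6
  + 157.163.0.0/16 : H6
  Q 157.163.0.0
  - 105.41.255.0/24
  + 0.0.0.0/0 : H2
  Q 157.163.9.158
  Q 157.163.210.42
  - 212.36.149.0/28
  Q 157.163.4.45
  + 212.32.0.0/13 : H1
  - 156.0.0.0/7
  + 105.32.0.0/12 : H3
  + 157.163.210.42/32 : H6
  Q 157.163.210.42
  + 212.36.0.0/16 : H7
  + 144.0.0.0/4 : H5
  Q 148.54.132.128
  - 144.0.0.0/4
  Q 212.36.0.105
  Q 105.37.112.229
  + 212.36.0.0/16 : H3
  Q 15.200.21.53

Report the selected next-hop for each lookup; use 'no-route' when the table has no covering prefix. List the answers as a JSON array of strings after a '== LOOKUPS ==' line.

Apply in order:
  + 157.163.0.0/16 (H6) depth=16
  del 157.163.0.0/16 (clear depth 16)
  + 212.36.144.0/20 (H1) depth=20
  del 212.36.144.0/20 (clear depth 20)
  + 156.0.0.0/7 (H4) depth=7
  + 105.41.255.0/24 (H5) depth=24
  ? 105.41.255.28  path d0:-→d1:-→d2:-→d3:-→d4:-→d5:-→d6:-→d7:-→d8:-→d9:-→d10:-→d11:-→d12:-→d13:-→d14:-→d15:-→d16:-→d17:-→d18:-→d19:-→d20:-→d21:-→d22:-→d23:-→d24:H5  best=H5
  + 212.36.149.0/28 (H6) depth=28
  + 0.0.0.0/0 (H7) depth=0
  ? 201.39.122.57  path d0:H7→d1:-→d2:-→d3:-  best=H7
  ? 212.36.149.1  path d0:H7→d1:-→d2:-→d3:-→d4:-→d5:-→d6:-→d7:-→d8:-→d9:-→d10:-→d11:-→d12:-→d13:-→d14:-→d15:-→d16:-→d17:-→d18:-→d19:-→d20:-→d21:-→d22:-→d23:-→d24:-→d25:-→d26:-→d27:-→d28:H6  best=H6
  ? 156.0.0.1  path d0:H7→d1:-→d2:-→d3:-→d4:-→d5:-→d6:-→d7:H4  best=H4
  ? 105.41.255.34  path d0:H7→d1:-→d2:-→d3:-→d4:-→d5:-→d6:-→d7:-→d8:-→d9:-→d10:-→d11:-→d12:-→d13:-→d14:-→d15:-→d16:-→d17:-→d18:-→d19:-→d20:-→d21:-→d22:-→d23:-→d24:H5  best=H5
  ? 105.41.255.10  path d0:H7→d1:-→d2:-→d3:-→d4:-→d5:-→d6:-→d7:-→d8:-→d9:-→d10:-→d11:-→d12:-→d13:-→d14:-→d15:-→d16:-→d17:-→d18:-→d19:-→d20:-→d21:-→d22:-→d23:-→d24:H5  best=H5
  + 157.163.210.42/32 (H6) depth=32
  + 157.163.0.0/16 (H6) depth=16
  ? 157.163.0.0  path d0:H7→d1:-→d2:-→d3:-→d4:-→d5:-→d6:-→d7:H4→d8:-→d9:-→d10:-→d11:-→d12:-→d13:-→d14:-→d15:-→d16:H6  best=H6
  del 105.41.255.0/24 (clear depth 24)
  + 0.0.0.0/0 (H2) depth=0
  ? 157.163.9.158  path d0:H2→d1:-→d2:-→d3:-→d4:-→d5:-→d6:-→d7:H4→d8:-→d9:-→d10:-→d11:-→d12:-→d13:-→d14:-→d15:-→d16:H6  best=H6
  ? 157.163.210.42  path d0:H2→d1:-→d2:-→d3:-→d4:-→d5:-→d6:-→d7:H4→d8:-→d9:-→d10:-→d11:-→d12:-→d13:-→d14:-→d15:-→d16:H6→d17:-→d18:-→d19:-→d20:-→d21:-→d22:-→d23:-→d24:-→d25:-→d26:-→d27:-→d28:-→d29:-→d30:-→d31:-→d32:H6  best=H6
  del 212.36.149.0/28 (clear depth 28)
  ? 157.163.4.45  path d0:H2→d1:-→d2:-→d3:-→d4:-→d5:-→d6:-→d7:H4→d8:-→d9:-→d10:-→d11:-→d12:-→d13:-→d14:-→d15:-→d16:H6  best=H6
  + 212.32.0.0/13 (H1) depth=13
  del 156.0.0.0/7 (clear depth 7)
  + 105.32.0.0/12 (H3) depth=12
  + 157.163.210.42/32 (H6) depth=32
  ? 157.163.210.42  path d0:H2→d1:-→d2:-→d3:-→d4:-→d5:-→d6:-→d7:-→d8:-→d9:-→d10:-→d11:-→d12:-→d13:-→d14:-→d15:-→d16:H6→d17:-→d18:-→d19:-→d20:-→d21:-→d22:-→d23:-→d24:-→d25:-→d26:-→d27:-→d28:-→d29:-→d30:-→d31:-→d32:H6  best=H6
  + 212.36.0.0/16 (H7) depth=16
  + 144.0.0.0/4 (H5) depth=4
  ? 148.54.132.128  path d0:H2→d1:-→d2:-→d3:-→d4:H5  best=H5
  del 144.0.0.0/4 (clear depth 4)
  ? 212.36.0.105  path d0:H2→d1:-→d2:-→d3:-→d4:-→d5:-→d6:-→d7:-→d8:-→d9:-→d10:-→d11:-→d12:-→d13:H1→d14:-→d15:-→d16:H7  best=H7
  ? 105.37.112.229  path d0:H2→d1:-→d2:-→d3:-→d4:-→d5:-→d6:-→d7:-→d8:-→d9:-→d10:-→d11:-→d12:H3  best=H3
  + 212.36.0.0/16 (H3) depth=16
  ? 15.200.21.53  path d0:H2→d1:-  best=H2

== LOOKUPS ==
["H5","H7","H6","H4","H5","H5","H6","H6","H6","H6","H6","H5","H7","H3","H2"]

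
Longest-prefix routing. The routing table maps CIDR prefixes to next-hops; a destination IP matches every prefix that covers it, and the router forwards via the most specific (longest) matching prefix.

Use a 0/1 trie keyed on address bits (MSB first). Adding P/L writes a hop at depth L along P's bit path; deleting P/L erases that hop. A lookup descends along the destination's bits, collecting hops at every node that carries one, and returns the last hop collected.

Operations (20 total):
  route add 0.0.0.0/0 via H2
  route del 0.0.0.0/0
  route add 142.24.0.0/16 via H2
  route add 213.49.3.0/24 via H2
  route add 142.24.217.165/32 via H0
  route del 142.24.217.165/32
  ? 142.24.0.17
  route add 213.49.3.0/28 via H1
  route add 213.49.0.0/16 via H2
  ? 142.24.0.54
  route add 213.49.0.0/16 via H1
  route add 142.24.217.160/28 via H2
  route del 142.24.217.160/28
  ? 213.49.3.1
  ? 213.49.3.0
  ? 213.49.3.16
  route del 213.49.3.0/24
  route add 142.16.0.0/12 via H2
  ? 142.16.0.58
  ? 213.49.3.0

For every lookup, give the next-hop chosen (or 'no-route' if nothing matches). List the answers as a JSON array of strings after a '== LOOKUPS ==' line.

Trace:
  add 0.0.0.0/0 -> H2 at depth 0
  - 0.0.0.0/0 clear@0
  add 142.24.0.0/16 -> H2 at depth 16
  add 213.49.3.0/24 -> H2 at depth 24
  add 142.24.217.165/32 -> H0 at depth 32
  - 142.24.217.165/32 clear@32
  lookup 142.24.0.17: bits 1000111000011000 walk d0:-→d1:-→d2:-→d3:-→d4:-→d5:-→d6:-→d7:-→d8:-→d9:-→d10:-→d11:-→d12:-→d13:-→d14:-→d15:-→d16:H2 -> H2
  add 213.49.3.0/28 -> H1 at depth 28
  add 213.49.0.0/16 -> H2 at depth 16
  lookup 142.24.0.54: bits 1000111000011000 walk d0:-→d1:-→d2:-→d3:-→d4:-→d5:-→d6:-→d7:-→d8:-→d9:-→d10:-→d11:-→d12:-→d13:-→d14:-→d15:-→d16:H2 -> H2
  add 213.49.0.0/16 -> H1 at depth 16
  add 142.24.217.160/28 -> H2 at depth 28
  - 142.24.217.160/28 clear@28
  lookup 213.49.3.1: bits 1101010100110001000000110000 walk d0:-→d1:-→d2:-→d3:-→d4:-→d5:-→d6:-→d7:-→d8:-→d9:-→d10:-→d11:-→d12:-→d13:-→d14:-→d15:-→d16:H1→d17:-→d18:-→d19:-→d20:-→d21:-→d22:-→d23:-→d24:H2→d25:-→d26:-→d27:-→d28:H1 -> H1
  lookup 213.49.3.0: bits 1101010100110001000000110000 walk d0:-→d1:-→d2:-→d3:-→d4:-→d5:-→d6:-→d7:-→d8:-→d9:-→d10:-→d11:-→d12:-→d13:-→d14:-→d15:-→d16:H1→d17:-→d18:-→d19:-→d20:-→d21:-→d22:-→d23:-→d24:H2→d25:-→d26:-→d27:-→d28:H1 -> H1
  lookup 213.49.3.16: bits 110101010011000100000011000 walk d0:-→d1:-→d2:-→d3:-→d4:-→d5:-→d6:-→d7:-→d8:-→d9:-→d10:-→d11:-→d12:-→d13:-→d14:-→d15:-→d16:H1→d17:-→d18:-→d19:-→d20:-→d21:-→d22:-→d23:-→d24:H2→d25:-→d26:-→d27:- -> H2
  - 213.49.3.0/24 clear@24
  add 142.16.0.0/12 -> H2 at depth 12
  lookup 142.16.0.58: bits 100011100001 walk d0:-→d1:-→d2:-→d3:-→d4:-→d5:-→d6:-→d7:-→d8:-→d9:-→d10:-→d11:-→d12:H2 -> H2
  lookup 213.49.3.0: bits 1101010100110001000000110000 walk d0:-→d1:-→d2:-→d3:-→d4:-→d5:-→d6:-→d7:-→d8:-→d9:-→d10:-→d11:-→d12:-→d13:-→d14:-→d15:-→d16:H1→d17:-→d18:-→d19:-→d20:-→d21:-→d22:-→d23:-→d24:-→d25:-→d26:-→d27:-→d28:H1 -> H1

== LOOKUPS ==
["H2","H2","H1","H1","H2","H2","H1"]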